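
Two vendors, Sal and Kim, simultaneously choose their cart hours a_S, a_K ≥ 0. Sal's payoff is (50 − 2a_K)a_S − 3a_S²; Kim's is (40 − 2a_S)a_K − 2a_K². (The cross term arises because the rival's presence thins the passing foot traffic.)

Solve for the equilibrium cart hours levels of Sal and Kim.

Expanding Sal's payoff: 50a_S − 2a_Ka_S − 3a_S².
∂π/∂a_S = 50 − 2a_K − 6a_S = 0, so a_S = 25/3 − (1/3)a_K.
Likewise for Kim: a_K = 10 − 0.5a_S.
Plugging a_K into Sal's best response: a_S = 25/3 − (1/3)(10 − 0.5a_S) ⇒ (5/6)a_S = 5, so a_S = 6.
Then a_K = 10 − 0.5·6 = 7.

6, 7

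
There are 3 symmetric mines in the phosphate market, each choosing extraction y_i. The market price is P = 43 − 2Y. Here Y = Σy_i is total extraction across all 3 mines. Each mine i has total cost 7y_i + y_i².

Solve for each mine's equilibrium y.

A representative mine's profit is π_i = y_i(43 − 2Y) − 7y_i − y_i², with Y = y_i + Σ_{j≠i} y_j.
First-order condition: 36 − 6y_i − 2Σ_{j≠i} y_j = 0.
Imposing symmetry (y_j = y for all j) turns Σ_{j≠i} y_j into 2y, so 36 = 10y and y = 3.6.

3.6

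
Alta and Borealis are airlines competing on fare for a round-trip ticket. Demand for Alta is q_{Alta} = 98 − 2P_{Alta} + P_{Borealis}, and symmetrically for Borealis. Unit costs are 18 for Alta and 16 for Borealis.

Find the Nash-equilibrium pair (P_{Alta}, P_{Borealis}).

44.4, 43.6

Alta's profit: π = (P_{Alta} − 18)(98 − 2P_{Alta} + P_{Borealis}).
∂π/∂P_{Alta} = 134 − 4P_{Alta} + P_{Borealis} = 0 ⇒ P_{Alta} = 33.5 + 0.25P_{Borealis}.
Similarly P_{Borealis} = 32.5 + 0.25P_{Alta}.
Plugging P_{Borealis} into Alta's best response: P_{Alta} = 33.5 + 0.25(32.5 + 0.25P_{Alta}) ⇒ 0.9375P_{Alta} = 41.625, so P_{Alta} = 44.4.
Then P_{Borealis} = 32.5 + 0.25·44.4 = 43.6.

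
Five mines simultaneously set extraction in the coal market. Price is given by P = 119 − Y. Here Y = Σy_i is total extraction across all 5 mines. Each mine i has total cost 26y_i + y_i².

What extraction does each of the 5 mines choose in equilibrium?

11.625

A representative mine's profit is π_i = y_i(119 − Y) − 26y_i − y_i², with Y = y_i + Σ_{j≠i} y_j.
First-order condition: 93 − 4y_i − Σ_{j≠i} y_j = 0.
In a symmetric equilibrium every mine chooses the same y, so Σ_{j≠i} y_j = 4y. The condition becomes 93 − 8y = 0, giving y = 93/8 = 11.625.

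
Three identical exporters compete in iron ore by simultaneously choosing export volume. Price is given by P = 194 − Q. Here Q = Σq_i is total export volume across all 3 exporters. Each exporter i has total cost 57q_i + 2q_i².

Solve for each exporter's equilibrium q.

17.125

A representative exporter's profit is π_i = q_i(194 − Q) − 57q_i − 2q_i², with Q = q_i + Σ_{j≠i} q_j.
First-order condition: 137 − 6q_i − Σ_{j≠i} q_j = 0.
In a symmetric equilibrium every exporter chooses the same q, so Σ_{j≠i} q_j = 2q. The condition becomes 137 − 8q = 0, giving q = 137/8 = 17.125.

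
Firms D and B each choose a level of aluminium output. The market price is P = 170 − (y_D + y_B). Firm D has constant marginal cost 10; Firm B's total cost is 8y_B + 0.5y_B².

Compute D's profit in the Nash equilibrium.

Firm D's profit: π = y_D(170 − (y_D + y_B)) − 10y_D.
∂π/∂y_D = 160 − 2y_D − y_B = 0, so y_D = 80 − 0.5y_B.
For B: ∂π/∂y_B = 162 − 3y_B − y_D = 0 ⇒ y_B = 54 − (1/3)y_D.
Solving the two reaction functions simultaneously: (1 − (−0.5)(−1/3))y_D = 80 − 0.5·54, so (5/6)y_D = 53 and y_D = 63.6.
Then y_B = 54 − (1/3)·63.6 = 32.8.
Price P = 170 − 96.4 = 73.6.
D's profit: (73.6 − 10)·63.6 = 4044.96.

4044.96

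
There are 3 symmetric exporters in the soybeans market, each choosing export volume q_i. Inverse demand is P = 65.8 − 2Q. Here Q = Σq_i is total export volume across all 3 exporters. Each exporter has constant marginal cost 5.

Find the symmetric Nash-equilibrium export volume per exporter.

A representative exporter's profit is π_i = q_i(65.8 − 2Q) − 5q_i, with Q = q_i + Σ_{j≠i} q_j.
First-order condition: 60.8 − 4q_i − 2Σ_{j≠i} q_j = 0.
In a symmetric equilibrium every exporter chooses the same q, so Σ_{j≠i} q_j = 2q. The condition becomes 60.8 − 8q = 0, giving q = 60.8/8 = 7.6.

7.6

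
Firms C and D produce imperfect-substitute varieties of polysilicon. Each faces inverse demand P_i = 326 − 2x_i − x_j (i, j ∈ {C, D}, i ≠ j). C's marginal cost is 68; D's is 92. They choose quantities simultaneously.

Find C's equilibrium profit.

5660.48

Firm C's profit: π = x_C(326 − 2x_C − x_D) − 68x_C.
∂π/∂x_C = 258 − 4x_C − x_D = 0 ⇒ x_C = 64.5 − 0.25x_D.
Similarly x_D = 58.5 − 0.25x_C.
Plugging x_D into C's best response: x_C = 64.5 − 0.25(58.5 − 0.25x_C) ⇒ 0.9375x_C = 49.875, so x_C = 53.2.
Then x_D = 58.5 − 0.25·53.2 = 45.2.
P_C = 326 − 2·53.2 − 45.2 = 174.4.
Profit = (174.4 − 68)·53.2 = 5660.48.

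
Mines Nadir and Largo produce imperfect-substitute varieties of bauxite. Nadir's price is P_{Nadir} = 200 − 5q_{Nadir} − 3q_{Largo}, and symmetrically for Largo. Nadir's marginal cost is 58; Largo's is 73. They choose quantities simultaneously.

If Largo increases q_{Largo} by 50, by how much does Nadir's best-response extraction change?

Mine Nadir's profit: π = q_{Nadir}(200 − 5q_{Nadir} − 3q_{Largo}) − 58q_{Nadir}.
∂π/∂q_{Nadir} = 142 − 10q_{Nadir} − 3q_{Largo} = 0 ⇒ q_{Nadir} = 14.2 − 0.3q_{Largo}.
The reaction-function slope is −0.3, so a 50-unit rise in q_{Largo} moves q_{Nadir} by −0.3 × 50 = −15. Nadir's best response falls — the actions are strategic substitutes.

-15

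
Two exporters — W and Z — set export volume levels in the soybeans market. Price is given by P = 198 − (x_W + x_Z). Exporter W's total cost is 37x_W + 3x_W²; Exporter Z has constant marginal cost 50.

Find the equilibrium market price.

Exporter W's profit: π = x_W(198 − (x_W + x_Z)) − 37x_W − 3x_W².
∂π/∂x_W = 161 − 8x_W − x_Z = 0, so x_W = 20.125 − 0.125x_Z.
For Z: ∂π/∂x_Z = 148 − 2x_Z − x_W = 0 ⇒ x_Z = 74 − 0.5x_W.
Plugging x_Z into W's best response: x_W = 20.125 − 0.125(74 − 0.5x_W) ⇒ 0.9375x_W = 10.875, so x_W = 11.6.
Then x_Z = 74 − 0.5·11.6 = 68.2.
Equilibrium price: P = 198 − 79.8 = 118.2.

118.2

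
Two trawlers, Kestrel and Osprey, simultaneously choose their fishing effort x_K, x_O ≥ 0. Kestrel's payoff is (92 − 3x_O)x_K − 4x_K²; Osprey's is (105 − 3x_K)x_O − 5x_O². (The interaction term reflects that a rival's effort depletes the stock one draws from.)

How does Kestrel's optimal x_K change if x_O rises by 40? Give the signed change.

Expanding Kestrel's payoff: 92x_K − 3x_Ox_K − 4x_K².
∂π/∂x_K = 92 − 3x_O − 8x_K = 0, so x_K = 11.5 − 0.375x_O.
The reaction-function slope is −0.375, so a 40-unit rise in x_O moves x_K by −0.375 × 40 = −15. Kestrel's best response falls — the actions are strategic substitutes.

-15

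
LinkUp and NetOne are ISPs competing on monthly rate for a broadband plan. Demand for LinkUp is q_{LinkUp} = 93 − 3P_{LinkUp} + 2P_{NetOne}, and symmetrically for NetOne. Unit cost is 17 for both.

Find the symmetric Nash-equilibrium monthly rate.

36

LinkUp's profit: π = (P_{LinkUp} − 17)(93 − 3P_{LinkUp} + 2P_{NetOne}).
∂π/∂P_{LinkUp} = 144 − 6P_{LinkUp} + 2P_{NetOne} = 0 ⇒ P_{LinkUp} = 24 + (1/3)P_{NetOne}.
The game is symmetric, so in equilibrium P_{NetOne} = P_{LinkUp}: the reaction function gives (2/3)P_{LinkUp} = 24, hence P_{LinkUp} = 36.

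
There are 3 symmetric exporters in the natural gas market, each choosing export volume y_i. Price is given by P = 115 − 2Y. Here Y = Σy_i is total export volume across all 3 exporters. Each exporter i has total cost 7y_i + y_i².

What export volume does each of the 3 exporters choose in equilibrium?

A representative exporter's profit is π_i = y_i(115 − 2Y) − 7y_i − y_i², with Y = y_i + Σ_{j≠i} y_j.
First-order condition: 108 − 6y_i − 2Σ_{j≠i} y_j = 0.
With identical exporters, set every y_j = y: then 108 − 6y − 4y = 0, i.e. y = 108/10 = 10.8.

10.8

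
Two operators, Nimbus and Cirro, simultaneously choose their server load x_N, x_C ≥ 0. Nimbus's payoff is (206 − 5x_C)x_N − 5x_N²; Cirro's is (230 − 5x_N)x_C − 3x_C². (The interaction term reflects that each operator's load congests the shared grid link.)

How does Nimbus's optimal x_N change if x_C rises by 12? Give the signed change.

-6

Expanding Nimbus's payoff: 206x_N − 5x_Cx_N − 5x_N².
∂π/∂x_N = 206 − 5x_C − 10x_N = 0, so x_N = 20.6 − 0.5x_C.
The reaction-function slope is −0.5, so a 12-unit rise in x_C moves x_N by −0.5 × 12 = −6. Nimbus's best response falls — the actions are strategic substitutes.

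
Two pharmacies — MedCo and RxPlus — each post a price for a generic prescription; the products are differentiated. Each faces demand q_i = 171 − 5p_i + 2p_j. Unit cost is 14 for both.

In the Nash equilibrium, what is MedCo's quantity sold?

80.625

MedCo's profit: π = (p_{MedCo} − 14)(171 − 5p_{MedCo} + 2p_{RxPlus}).
∂π/∂p_{MedCo} = 241 − 10p_{MedCo} + 2p_{RxPlus} = 0 ⇒ p_{MedCo} = 24.1 + 0.2p_{RxPlus}.
By symmetry p_{RxPlus} = p_{MedCo}; substituting into the reaction function, 0.8p_{MedCo} = 24.1 and p_{MedCo} = 30.125.
q_{MedCo} = 171 − 5·30.125 + 2·30.125 = 80.625.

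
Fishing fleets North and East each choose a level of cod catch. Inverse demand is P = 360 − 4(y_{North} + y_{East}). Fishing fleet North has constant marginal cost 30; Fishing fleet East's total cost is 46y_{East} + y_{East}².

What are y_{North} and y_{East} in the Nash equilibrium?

31.9375, 18.625

Fishing fleet North's profit: π = y_{North}(360 − 4(y_{North} + y_{East})) − 30y_{North}.
∂π/∂y_{North} = 330 − 8y_{North} − 4y_{East} = 0, so y_{North} = 41.25 − 0.5y_{East}.
For East: ∂π/∂y_{East} = 314 − 10y_{East} − 4y_{North} = 0 ⇒ y_{East} = 31.4 − 0.4y_{North}.
Substituting the second reaction function into the first: y_{North} = 41.25 − 0.5(31.4 − 0.4y_{North}), which gives 0.8y_{North} = 25.55 ⇒ y_{North} = 31.9375.
Then y_{East} = 31.4 − 0.4·31.9375 = 18.625.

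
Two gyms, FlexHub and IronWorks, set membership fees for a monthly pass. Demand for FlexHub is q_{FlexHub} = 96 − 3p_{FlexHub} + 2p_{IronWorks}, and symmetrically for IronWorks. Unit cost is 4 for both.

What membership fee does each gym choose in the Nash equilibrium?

FlexHub's profit: π = (p_{FlexHub} − 4)(96 − 3p_{FlexHub} + 2p_{IronWorks}).
∂π/∂p_{FlexHub} = 108 − 6p_{FlexHub} + 2p_{IronWorks} = 0 ⇒ p_{FlexHub} = 18 + (1/3)p_{IronWorks}.
Setting p_{FlexHub} = p_{IronWorks} in the reaction function: p_{FlexHub} = 18 + (1/3)p_{FlexHub}, so p_{FlexHub} = 18 / (2/3) = 27.

27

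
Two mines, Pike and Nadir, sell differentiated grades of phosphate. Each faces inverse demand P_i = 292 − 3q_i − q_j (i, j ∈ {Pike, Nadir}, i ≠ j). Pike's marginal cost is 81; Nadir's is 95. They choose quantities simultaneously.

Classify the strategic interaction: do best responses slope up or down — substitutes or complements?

Mine Pike's profit: π = q_{Pike}(292 − 3q_{Pike} − q_{Nadir}) − 81q_{Pike}.
∂π/∂q_{Pike} = 211 − 6q_{Pike} − q_{Nadir} = 0 ⇒ q_{Pike} = 211/6 − (1/6)q_{Nadir}.
The best-response slope dq_{Pike}/dq_{Nadir} = −1/6 < 0: the reaction function is downward-sloping, so the choices are strategic substitutes.

strategic substitutes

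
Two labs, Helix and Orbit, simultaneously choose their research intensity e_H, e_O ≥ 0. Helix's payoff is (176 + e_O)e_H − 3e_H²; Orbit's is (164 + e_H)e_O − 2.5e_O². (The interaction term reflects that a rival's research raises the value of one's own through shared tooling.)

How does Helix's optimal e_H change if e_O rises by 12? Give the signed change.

Expanding Helix's payoff: 176e_H + e_Oe_H − 3e_H².
∂π/∂e_H = 176 + e_O − 6e_H = 0, so e_H = 88/3 + (1/6)e_O.
The reaction-function slope is 1/6, so a 12-unit rise in e_O moves e_H by 1/6 × 12 = 2. Helix's best response rises — the actions are strategic complements.

2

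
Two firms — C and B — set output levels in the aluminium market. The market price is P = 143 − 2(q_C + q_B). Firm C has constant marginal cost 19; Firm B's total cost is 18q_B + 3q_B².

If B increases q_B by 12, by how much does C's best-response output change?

-6

Firm C's profit: π = q_C(143 − 2(q_C + q_B)) − 19q_C.
∂π/∂q_C = 124 − 4q_C − 2q_B = 0, so q_C = 31 − 0.5q_B.
The reaction-function slope is −0.5, so a 12-unit rise in q_B moves q_C by −0.5 × 12 = −6. C's best response falls — the actions are strategic substitutes.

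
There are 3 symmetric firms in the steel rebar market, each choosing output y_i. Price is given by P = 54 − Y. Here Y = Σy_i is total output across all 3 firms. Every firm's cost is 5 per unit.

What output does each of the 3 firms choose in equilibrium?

12.25

A representative firm's profit is π_i = y_i(54 − Y) − 5y_i, with Y = y_i + Σ_{j≠i} y_j.
First-order condition: 49 − 2y_i − Σ_{j≠i} y_j = 0.
In a symmetric equilibrium every firm chooses the same y, so Σ_{j≠i} y_j = 2y. The condition becomes 49 − 4y = 0, giving y = 49/4 = 12.25.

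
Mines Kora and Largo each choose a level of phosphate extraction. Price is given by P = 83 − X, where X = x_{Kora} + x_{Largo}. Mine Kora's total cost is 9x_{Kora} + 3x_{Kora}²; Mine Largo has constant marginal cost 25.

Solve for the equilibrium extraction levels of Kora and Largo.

6, 26

Mine Kora's profit: π = x_{Kora}(83 − (x_{Kora} + x_{Largo})) − 9x_{Kora} − 3x_{Kora}².
∂π/∂x_{Kora} = 74 − 8x_{Kora} − x_{Largo} = 0, so x_{Kora} = 9.25 − 0.125x_{Largo}.
For Largo: ∂π/∂x_{Largo} = 58 − 2x_{Largo} − x_{Kora} = 0 ⇒ x_{Largo} = 29 − 0.5x_{Kora}.
Plugging x_{Largo} into Kora's best response: x_{Kora} = 9.25 − 0.125(29 − 0.5x_{Kora}) ⇒ 0.9375x_{Kora} = 5.625, so x_{Kora} = 6.
Then x_{Largo} = 29 − 0.5·6 = 26.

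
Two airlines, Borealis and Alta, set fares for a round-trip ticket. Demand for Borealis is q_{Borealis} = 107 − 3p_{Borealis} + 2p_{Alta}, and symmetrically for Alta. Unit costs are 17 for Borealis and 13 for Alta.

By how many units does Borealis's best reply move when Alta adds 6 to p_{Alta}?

2

Borealis's profit: π = (p_{Borealis} − 17)(107 − 3p_{Borealis} + 2p_{Alta}).
∂π/∂p_{Borealis} = 158 − 6p_{Borealis} + 2p_{Alta} = 0 ⇒ p_{Borealis} = 79/3 + (1/3)p_{Alta}.
The reaction-function slope is 1/3, so a 6-unit rise in p_{Alta} moves p_{Borealis} by 1/3 × 6 = 2. Borealis's best response rises — the actions are strategic complements.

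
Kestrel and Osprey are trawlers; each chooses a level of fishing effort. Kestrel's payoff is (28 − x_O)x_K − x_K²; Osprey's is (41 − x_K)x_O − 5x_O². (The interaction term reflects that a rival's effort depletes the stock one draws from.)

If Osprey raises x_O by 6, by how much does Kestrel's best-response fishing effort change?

Expanding Kestrel's payoff: 28x_K − x_Ox_K − x_K².
∂π/∂x_K = 28 − x_O − 2x_K = 0, so x_K = 14 − 0.5x_O.
The reaction-function slope is −0.5, so a 6-unit rise in x_O moves x_K by −0.5 × 6 = −3. Kestrel's best response falls — the actions are strategic substitutes.

-3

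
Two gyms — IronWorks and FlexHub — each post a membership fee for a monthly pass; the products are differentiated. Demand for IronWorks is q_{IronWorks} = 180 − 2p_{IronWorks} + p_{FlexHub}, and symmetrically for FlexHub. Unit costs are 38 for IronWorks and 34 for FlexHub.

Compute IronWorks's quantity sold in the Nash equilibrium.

IronWorks's profit: π = (p_{IronWorks} − 38)(180 − 2p_{IronWorks} + p_{FlexHub}).
∂π/∂p_{IronWorks} = 256 − 4p_{IronWorks} + p_{FlexHub} = 0 ⇒ p_{IronWorks} = 64 + 0.25p_{FlexHub}.
Similarly p_{FlexHub} = 62 + 0.25p_{IronWorks}.
Solving the two reaction functions simultaneously: (1 − (0.25)(0.25))p_{IronWorks} = 64 + 0.25·62, so 0.9375p_{IronWorks} = 79.5 and p_{IronWorks} = 84.8.
Then p_{FlexHub} = 62 + 0.25·84.8 = 83.2.
q_{IronWorks} = 180 − 2·84.8 + 83.2 = 93.6.

93.6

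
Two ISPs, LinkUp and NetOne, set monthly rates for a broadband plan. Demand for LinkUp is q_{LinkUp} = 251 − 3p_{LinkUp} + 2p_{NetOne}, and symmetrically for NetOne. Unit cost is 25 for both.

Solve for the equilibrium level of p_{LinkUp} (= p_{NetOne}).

LinkUp's profit: π = (p_{LinkUp} − 25)(251 − 3p_{LinkUp} + 2p_{NetOne}).
∂π/∂p_{LinkUp} = 326 − 6p_{LinkUp} + 2p_{NetOne} = 0 ⇒ p_{LinkUp} = 163/3 + (1/3)p_{NetOne}.
The game is symmetric, so in equilibrium p_{NetOne} = p_{LinkUp}: the reaction function gives (2/3)p_{LinkUp} = 163/3, hence p_{LinkUp} = 81.5.

81.5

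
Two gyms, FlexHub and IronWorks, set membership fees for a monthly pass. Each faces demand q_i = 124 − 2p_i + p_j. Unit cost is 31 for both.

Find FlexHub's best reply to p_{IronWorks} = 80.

FlexHub's profit: π = (p_{FlexHub} − 31)(124 − 2p_{FlexHub} + p_{IronWorks}).
∂π/∂p_{FlexHub} = 186 − 4p_{FlexHub} + p_{IronWorks} = 0 ⇒ p_{FlexHub} = 46.5 + 0.25p_{IronWorks}.
At p_{IronWorks} = 80: p_{FlexHub} = 46.5 + 0.25·80 = 66.5.

66.5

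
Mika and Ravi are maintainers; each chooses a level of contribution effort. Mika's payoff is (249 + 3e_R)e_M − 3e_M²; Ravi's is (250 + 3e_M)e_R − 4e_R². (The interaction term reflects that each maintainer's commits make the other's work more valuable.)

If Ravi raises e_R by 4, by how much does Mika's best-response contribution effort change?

2

Expanding Mika's payoff: 249e_M + 3e_Re_M − 3e_M².
∂π/∂e_M = 249 + 3e_R − 6e_M = 0, so e_M = 41.5 + 0.5e_R.
The reaction-function slope is 0.5, so a 4-unit rise in e_R moves e_M by 0.5 × 4 = 2. Mika's best response rises — the actions are strategic complements.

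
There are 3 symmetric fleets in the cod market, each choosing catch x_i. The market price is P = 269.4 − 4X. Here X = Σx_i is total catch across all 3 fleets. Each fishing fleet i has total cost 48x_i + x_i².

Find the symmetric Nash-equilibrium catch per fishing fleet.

12.3

A representative fishing fleet's profit is π_i = x_i(269.4 − 4X) − 48x_i − x_i², with X = x_i + Σ_{j≠i} x_j.
First-order condition: 221.4 − 10x_i − 4Σ_{j≠i} x_j = 0.
With identical fishing fleets, set every x_j = x: then 221.4 − 10x − 8x = 0, i.e. x = 221.4/18 = 12.3.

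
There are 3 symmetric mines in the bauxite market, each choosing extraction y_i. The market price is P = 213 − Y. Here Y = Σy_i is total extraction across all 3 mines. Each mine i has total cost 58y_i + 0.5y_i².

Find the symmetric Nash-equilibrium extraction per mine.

31

A representative mine's profit is π_i = y_i(213 − Y) − 58y_i − 0.5y_i², with Y = y_i + Σ_{j≠i} y_j.
First-order condition: 155 − 3y_i − Σ_{j≠i} y_j = 0.
Imposing symmetry (y_j = y for all j) turns Σ_{j≠i} y_j into 2y, so 155 = 5y and y = 31.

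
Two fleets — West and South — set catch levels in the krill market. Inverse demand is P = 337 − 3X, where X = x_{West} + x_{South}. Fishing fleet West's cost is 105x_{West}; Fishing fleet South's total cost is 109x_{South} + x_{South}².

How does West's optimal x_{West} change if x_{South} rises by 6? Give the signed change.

Fishing fleet West's profit: π = x_{West}(337 − 3(x_{West} + x_{South})) − 105x_{West}.
∂π/∂x_{West} = 232 − 6x_{West} − 3x_{South} = 0, so x_{West} = 116/3 − 0.5x_{South}.
The reaction-function slope is −0.5, so a 6-unit rise in x_{South} moves x_{West} by −0.5 × 6 = −3. West's best response falls — the actions are strategic substitutes.

-3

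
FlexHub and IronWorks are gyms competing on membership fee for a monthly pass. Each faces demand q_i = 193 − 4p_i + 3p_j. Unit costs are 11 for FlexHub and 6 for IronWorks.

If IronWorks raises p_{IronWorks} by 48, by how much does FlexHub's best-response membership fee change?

FlexHub's profit: π = (p_{FlexHub} − 11)(193 − 4p_{FlexHub} + 3p_{IronWorks}).
∂π/∂p_{FlexHub} = 237 − 8p_{FlexHub} + 3p_{IronWorks} = 0 ⇒ p_{FlexHub} = 29.625 + 0.375p_{IronWorks}.
The reaction-function slope is 0.375, so a 48-unit rise in p_{IronWorks} moves p_{FlexHub} by 0.375 × 48 = 18. FlexHub's best response rises — the actions are strategic complements.

18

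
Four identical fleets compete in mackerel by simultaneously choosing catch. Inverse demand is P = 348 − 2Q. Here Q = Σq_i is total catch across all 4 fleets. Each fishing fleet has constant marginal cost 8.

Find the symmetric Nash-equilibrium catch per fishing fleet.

A representative fishing fleet's profit is π_i = q_i(348 − 2Q) − 8q_i, with Q = q_i + Σ_{j≠i} q_j.
First-order condition: 340 − 4q_i − 2Σ_{j≠i} q_j = 0.
With identical fishing fleets, set every q_j = q: then 340 − 4q − 6q = 0, i.e. q = 340/10 = 34.

34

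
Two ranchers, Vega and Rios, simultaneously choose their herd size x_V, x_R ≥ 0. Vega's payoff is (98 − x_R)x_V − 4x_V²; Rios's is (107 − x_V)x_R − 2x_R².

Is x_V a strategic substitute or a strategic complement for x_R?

strategic substitutes

Expanding Vega's payoff: 98x_V − x_Rx_V − 4x_V².
∂π/∂x_V = 98 − x_R − 8x_V = 0, so x_V = 12.25 − 0.125x_R.
The best-response slope dx_V/dx_R = −0.125 < 0: the reaction function is downward-sloping, so the choices are strategic substitutes.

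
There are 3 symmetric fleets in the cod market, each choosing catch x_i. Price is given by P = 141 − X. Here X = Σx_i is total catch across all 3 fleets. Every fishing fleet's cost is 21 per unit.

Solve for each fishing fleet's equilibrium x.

A representative fishing fleet's profit is π_i = x_i(141 − X) − 21x_i, with X = x_i + Σ_{j≠i} x_j.
First-order condition: 120 − 2x_i − Σ_{j≠i} x_j = 0.
With identical fishing fleets, set every x_j = x: then 120 − 2x − 2x = 0, i.e. x = 120/4 = 30.

30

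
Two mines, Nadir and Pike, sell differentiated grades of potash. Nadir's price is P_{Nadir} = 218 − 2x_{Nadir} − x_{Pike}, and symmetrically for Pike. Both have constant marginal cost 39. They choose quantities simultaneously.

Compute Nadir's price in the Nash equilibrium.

110.6

Mine Nadir's profit: π = x_{Nadir}(218 − 2x_{Nadir} − x_{Pike}) − 39x_{Nadir}.
∂π/∂x_{Nadir} = 179 − 4x_{Nadir} − x_{Pike} = 0 ⇒ x_{Nadir} = 44.75 − 0.25x_{Pike}.
The game is symmetric, so in equilibrium x_{Pike} = x_{Nadir}: the reaction function gives 1.25x_{Nadir} = 44.75, hence x_{Nadir} = 35.8.
P_{Nadir} = 218 − 2·35.8 − 35.8 = 110.6.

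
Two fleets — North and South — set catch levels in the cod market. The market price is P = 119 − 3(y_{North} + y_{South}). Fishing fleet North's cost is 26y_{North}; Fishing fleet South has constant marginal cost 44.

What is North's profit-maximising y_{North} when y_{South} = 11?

10

Fishing fleet North's profit: π = y_{North}(119 − 3(y_{North} + y_{South})) − 26y_{North}.
∂π/∂y_{North} = 93 − 6y_{North} − 3y_{South} = 0, so y_{North} = 15.5 − 0.5y_{South}.
At y_{South} = 11: y_{North} = 15.5 − 0.5·11 = 10.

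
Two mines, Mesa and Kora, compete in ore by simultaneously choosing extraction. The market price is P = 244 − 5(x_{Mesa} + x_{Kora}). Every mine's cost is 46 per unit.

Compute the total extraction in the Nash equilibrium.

26.4

Mine Mesa's profit: π = x_{Mesa}(244 − 5(x_{Mesa} + x_{Kora})) − 46x_{Mesa}.
∂π/∂x_{Mesa} = 198 − 10x_{Mesa} − 5x_{Kora} = 0, so x_{Mesa} = 19.8 − 0.5x_{Kora}.
The game is symmetric, so in equilibrium x_{Kora} = x_{Mesa}: the reaction function gives 1.5x_{Mesa} = 19.8, hence x_{Mesa} = 13.2.
Total extraction: 13.2 + 13.2 = 26.4.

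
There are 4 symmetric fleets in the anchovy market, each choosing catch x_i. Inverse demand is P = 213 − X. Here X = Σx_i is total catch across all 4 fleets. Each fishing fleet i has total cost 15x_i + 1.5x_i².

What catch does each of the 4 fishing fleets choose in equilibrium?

A representative fishing fleet's profit is π_i = x_i(213 − X) − 15x_i − 1.5x_i², with X = x_i + Σ_{j≠i} x_j.
First-order condition: 198 − 5x_i − Σ_{j≠i} x_j = 0.
In a symmetric equilibrium every fishing fleet chooses the same x, so Σ_{j≠i} x_j = 3x. The condition becomes 198 − 8x = 0, giving x = 198/8 = 24.75.

24.75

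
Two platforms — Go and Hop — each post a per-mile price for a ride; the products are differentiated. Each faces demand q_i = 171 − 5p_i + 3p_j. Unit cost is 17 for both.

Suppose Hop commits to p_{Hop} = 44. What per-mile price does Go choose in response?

38.8

Go's profit: π = (p_{Go} − 17)(171 − 5p_{Go} + 3p_{Hop}).
∂π/∂p_{Go} = 256 − 10p_{Go} + 3p_{Hop} = 0 ⇒ p_{Go} = 25.6 + 0.3p_{Hop}.
At p_{Hop} = 44: p_{Go} = 25.6 + 0.3·44 = 38.8.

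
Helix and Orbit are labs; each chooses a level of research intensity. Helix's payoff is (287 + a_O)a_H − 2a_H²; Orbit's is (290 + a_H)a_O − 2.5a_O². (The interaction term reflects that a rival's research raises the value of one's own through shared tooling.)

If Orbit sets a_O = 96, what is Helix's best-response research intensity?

95.75

Expanding Helix's payoff: 287a_H + a_Oa_H − 2a_H².
∂π/∂a_H = 287 + a_O − 4a_H = 0, so a_H = 71.75 + 0.25a_O.
At a_O = 96: a_H = 71.75 + 0.25·96 = 95.75.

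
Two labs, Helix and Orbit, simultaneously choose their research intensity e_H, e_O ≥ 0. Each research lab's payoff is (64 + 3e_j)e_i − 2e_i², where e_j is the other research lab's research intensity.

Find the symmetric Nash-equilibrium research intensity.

64

Helix's payoff is (64 + 3e_O)e_H − 2e_H².
∂π/∂e_H = 64 + 3e_O − 4e_H = 0, so e_H = 16 + 0.75e_O.
The game is symmetric, so in equilibrium e_O = e_H: the reaction function gives 0.25e_H = 16, hence e_H = 64.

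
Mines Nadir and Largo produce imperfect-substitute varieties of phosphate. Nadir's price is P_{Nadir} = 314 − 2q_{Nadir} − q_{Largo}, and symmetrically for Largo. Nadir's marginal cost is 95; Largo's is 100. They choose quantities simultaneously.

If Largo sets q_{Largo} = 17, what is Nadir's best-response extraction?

50.5

Mine Nadir's profit: π = q_{Nadir}(314 − 2q_{Nadir} − q_{Largo}) − 95q_{Nadir}.
∂π/∂q_{Nadir} = 219 − 4q_{Nadir} − q_{Largo} = 0 ⇒ q_{Nadir} = 54.75 − 0.25q_{Largo}.
At q_{Largo} = 17: q_{Nadir} = 54.75 − 0.25·17 = 50.5.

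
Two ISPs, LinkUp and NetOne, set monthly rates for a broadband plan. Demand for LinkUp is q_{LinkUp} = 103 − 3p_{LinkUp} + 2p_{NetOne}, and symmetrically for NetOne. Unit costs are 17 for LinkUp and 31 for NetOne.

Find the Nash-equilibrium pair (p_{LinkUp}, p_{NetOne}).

41.125, 46.375

LinkUp's profit: π = (p_{LinkUp} − 17)(103 − 3p_{LinkUp} + 2p_{NetOne}).
∂π/∂p_{LinkUp} = 154 − 6p_{LinkUp} + 2p_{NetOne} = 0 ⇒ p_{LinkUp} = 77/3 + (1/3)p_{NetOne}.
Similarly p_{NetOne} = 98/3 + (1/3)p_{LinkUp}.
Substituting the second reaction function into the first: p_{LinkUp} = 77/3 + (1/3)(98/3 + (1/3)p_{LinkUp}), which gives (8/9)p_{LinkUp} = 329/9 ⇒ p_{LinkUp} = 41.125.
Then p_{NetOne} = 98/3 + (1/3)·41.125 = 46.375.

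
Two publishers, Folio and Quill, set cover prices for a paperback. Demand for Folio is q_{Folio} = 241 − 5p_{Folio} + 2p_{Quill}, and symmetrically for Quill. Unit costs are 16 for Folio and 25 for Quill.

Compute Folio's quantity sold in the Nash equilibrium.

125.3125

Folio's profit: π = (p_{Folio} − 16)(241 − 5p_{Folio} + 2p_{Quill}).
∂π/∂p_{Folio} = 321 − 10p_{Folio} + 2p_{Quill} = 0 ⇒ p_{Folio} = 32.1 + 0.2p_{Quill}.
Similarly p_{Quill} = 36.6 + 0.2p_{Folio}.
Plugging p_{Quill} into Folio's best response: p_{Folio} = 32.1 + 0.2(36.6 + 0.2p_{Folio}) ⇒ 0.96p_{Folio} = 39.42, so p_{Folio} = 41.0625.
Then p_{Quill} = 36.6 + 0.2·41.0625 = 44.8125.
q_{Folio} = 241 − 5·41.0625 + 2·44.8125 = 125.3125.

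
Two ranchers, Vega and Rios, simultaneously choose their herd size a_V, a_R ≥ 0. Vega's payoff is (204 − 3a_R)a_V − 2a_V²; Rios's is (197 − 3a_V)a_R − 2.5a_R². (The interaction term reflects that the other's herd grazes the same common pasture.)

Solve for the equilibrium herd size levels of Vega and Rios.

Expanding Vega's payoff: 204a_V − 3a_Ra_V − 2a_V².
∂π/∂a_V = 204 − 3a_R − 4a_V = 0, so a_V = 51 − 0.75a_R.
Likewise for Rios: a_R = 39.4 − 0.6a_V.
Substituting the second reaction function into the first: a_V = 51 − 0.75(39.4 − 0.6a_V), which gives 0.55a_V = 21.45 ⇒ a_V = 39.
Then a_R = 39.4 − 0.6·39 = 16.

39, 16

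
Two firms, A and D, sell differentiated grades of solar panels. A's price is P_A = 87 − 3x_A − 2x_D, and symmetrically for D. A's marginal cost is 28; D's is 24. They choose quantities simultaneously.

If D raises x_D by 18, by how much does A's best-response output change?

-6

Firm A's profit: π = x_A(87 − 3x_A − 2x_D) − 28x_A.
∂π/∂x_A = 59 − 6x_A − 2x_D = 0 ⇒ x_A = 59/6 − (1/3)x_D.
The reaction-function slope is −1/3, so an 18-unit rise in x_D moves x_A by −1/3 × 18 = −6. A's best response falls — the actions are strategic substitutes.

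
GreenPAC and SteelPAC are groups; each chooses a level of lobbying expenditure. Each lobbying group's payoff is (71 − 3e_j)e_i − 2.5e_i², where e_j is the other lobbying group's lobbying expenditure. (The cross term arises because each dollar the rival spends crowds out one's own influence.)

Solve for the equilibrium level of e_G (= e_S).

8.875

GreenPAC's payoff is (71 − 3e_S)e_G − 2.5e_G².
∂π/∂e_G = 71 − 3e_S − 5e_G = 0, so e_G = 14.2 − 0.6e_S.
Setting e_G = e_S in the reaction function: e_G = 14.2 − 0.6e_G, so e_G = 14.2 / 1.6 = 8.875.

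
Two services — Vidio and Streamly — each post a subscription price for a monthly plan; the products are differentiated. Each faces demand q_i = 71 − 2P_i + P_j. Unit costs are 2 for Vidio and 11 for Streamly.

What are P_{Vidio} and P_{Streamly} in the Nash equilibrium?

26.2, 29.8

Vidio's profit: π = (P_{Vidio} − 2)(71 − 2P_{Vidio} + P_{Streamly}).
∂π/∂P_{Vidio} = 75 − 4P_{Vidio} + P_{Streamly} = 0 ⇒ P_{Vidio} = 18.75 + 0.25P_{Streamly}.
Similarly P_{Streamly} = 23.25 + 0.25P_{Vidio}.
Plugging P_{Streamly} into Vidio's best response: P_{Vidio} = 18.75 + 0.25(23.25 + 0.25P_{Vidio}) ⇒ 0.9375P_{Vidio} = 24.5625, so P_{Vidio} = 26.2.
Then P_{Streamly} = 23.25 + 0.25·26.2 = 29.8.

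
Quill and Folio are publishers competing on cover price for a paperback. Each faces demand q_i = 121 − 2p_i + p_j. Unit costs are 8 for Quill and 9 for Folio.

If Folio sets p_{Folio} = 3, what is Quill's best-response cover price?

35

Quill's profit: π = (p_{Quill} − 8)(121 − 2p_{Quill} + p_{Folio}).
∂π/∂p_{Quill} = 137 − 4p_{Quill} + p_{Folio} = 0 ⇒ p_{Quill} = 34.25 + 0.25p_{Folio}.
At p_{Folio} = 3: p_{Quill} = 34.25 + 0.25·3 = 35.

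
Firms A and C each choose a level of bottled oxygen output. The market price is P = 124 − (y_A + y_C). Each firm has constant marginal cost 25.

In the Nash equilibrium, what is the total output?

66

Firm A's profit: π = y_A(124 − (y_A + y_C)) − 25y_A.
∂π/∂y_A = 99 − 2y_A − y_C = 0, so y_A = 49.5 − 0.5y_C.
The game is symmetric, so in equilibrium y_C = y_A: the reaction function gives 1.5y_A = 49.5, hence y_A = 33.
Total output: 33 + 33 = 66.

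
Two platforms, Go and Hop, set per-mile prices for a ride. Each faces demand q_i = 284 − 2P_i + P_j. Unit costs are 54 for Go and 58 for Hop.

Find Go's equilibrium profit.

Go's profit: π = (P_{Go} − 54)(284 − 2P_{Go} + P_{Hop}).
∂π/∂P_{Go} = 392 − 4P_{Go} + P_{Hop} = 0 ⇒ P_{Go} = 98 + 0.25P_{Hop}.
Similarly P_{Hop} = 100 + 0.25P_{Go}.
Solving the two reaction functions simultaneously: (1 − (0.25)(0.25))P_{Go} = 98 + 0.25·100, so 0.9375P_{Go} = 123 and P_{Go} = 131.2.
Then P_{Hop} = 100 + 0.25·131.2 = 132.8.
q_{Go} = 284 − 2·131.2 + 132.8 = 154.4.
Profit = (131.2 − 54)·154.4 = 11919.68.

11919.68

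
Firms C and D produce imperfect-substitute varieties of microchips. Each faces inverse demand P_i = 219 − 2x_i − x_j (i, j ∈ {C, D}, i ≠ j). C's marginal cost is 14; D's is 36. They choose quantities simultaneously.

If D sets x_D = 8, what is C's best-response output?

Firm C's profit: π = x_C(219 − 2x_C − x_D) − 14x_C.
∂π/∂x_C = 205 − 4x_C − x_D = 0 ⇒ x_C = 51.25 − 0.25x_D.
At x_D = 8: x_C = 51.25 − 0.25·8 = 49.25.

49.25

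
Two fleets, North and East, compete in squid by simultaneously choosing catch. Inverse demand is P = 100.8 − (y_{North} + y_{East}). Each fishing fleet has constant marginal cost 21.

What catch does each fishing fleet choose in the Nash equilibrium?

Fishing fleet North's profit: π = y_{North}(100.8 − (y_{North} + y_{East})) − 21y_{North}.
∂π/∂y_{North} = 79.8 − 2y_{North} − y_{East} = 0, so y_{North} = 39.9 − 0.5y_{East}.
Setting y_{North} = y_{East} in the reaction function: y_{North} = 39.9 − 0.5y_{North}, so y_{North} = 39.9 / 1.5 = 26.6.

26.6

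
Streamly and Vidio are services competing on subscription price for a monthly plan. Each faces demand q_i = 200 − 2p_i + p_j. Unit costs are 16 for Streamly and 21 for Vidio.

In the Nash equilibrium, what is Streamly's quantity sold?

Streamly's profit: π = (p_{Streamly} − 16)(200 − 2p_{Streamly} + p_{Vidio}).
∂π/∂p_{Streamly} = 232 − 4p_{Streamly} + p_{Vidio} = 0 ⇒ p_{Streamly} = 58 + 0.25p_{Vidio}.
Similarly p_{Vidio} = 60.5 + 0.25p_{Streamly}.
Plugging p_{Vidio} into Streamly's best response: p_{Streamly} = 58 + 0.25(60.5 + 0.25p_{Streamly}) ⇒ 0.9375p_{Streamly} = 73.125, so p_{Streamly} = 78.
Then p_{Vidio} = 60.5 + 0.25·78 = 80.
q_{Streamly} = 200 − 2·78 + 80 = 124.

124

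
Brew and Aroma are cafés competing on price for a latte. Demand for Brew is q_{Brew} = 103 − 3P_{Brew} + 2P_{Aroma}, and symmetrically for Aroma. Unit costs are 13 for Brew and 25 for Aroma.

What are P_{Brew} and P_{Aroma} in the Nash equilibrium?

Brew's profit: π = (P_{Brew} − 13)(103 − 3P_{Brew} + 2P_{Aroma}).
∂π/∂P_{Brew} = 142 − 6P_{Brew} + 2P_{Aroma} = 0 ⇒ P_{Brew} = 71/3 + (1/3)P_{Aroma}.
Similarly P_{Aroma} = 89/3 + (1/3)P_{Brew}.
Solving the two reaction functions simultaneously: (1 − (1/3)(1/3))P_{Brew} = 71/3 + (1/3)·(89/3), so (8/9)P_{Brew} = 302/9 and P_{Brew} = 37.75.
Then P_{Aroma} = 89/3 + (1/3)·37.75 = 42.25.

37.75, 42.25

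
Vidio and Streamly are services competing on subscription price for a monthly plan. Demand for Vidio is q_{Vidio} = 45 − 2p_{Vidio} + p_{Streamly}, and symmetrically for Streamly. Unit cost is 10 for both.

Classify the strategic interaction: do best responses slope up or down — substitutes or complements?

Vidio's profit: π = (p_{Vidio} − 10)(45 − 2p_{Vidio} + p_{Streamly}).
∂π/∂p_{Vidio} = 65 − 4p_{Vidio} + p_{Streamly} = 0 ⇒ p_{Vidio} = 16.25 + 0.25p_{Streamly}.
The best-response slope dp_{Vidio}/dp_{Streamly} = 0.25 > 0: the reaction function is upward-sloping, so the choices are strategic complements.

strategic complements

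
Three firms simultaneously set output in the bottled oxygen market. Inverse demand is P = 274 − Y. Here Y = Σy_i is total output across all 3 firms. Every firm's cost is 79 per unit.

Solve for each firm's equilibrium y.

48.75

A representative firm's profit is π_i = y_i(274 − Y) − 79y_i, with Y = y_i + Σ_{j≠i} y_j.
First-order condition: 195 − 2y_i − Σ_{j≠i} y_j = 0.
In a symmetric equilibrium every firm chooses the same y, so Σ_{j≠i} y_j = 2y. The condition becomes 195 − 4y = 0, giving y = 195/4 = 48.75.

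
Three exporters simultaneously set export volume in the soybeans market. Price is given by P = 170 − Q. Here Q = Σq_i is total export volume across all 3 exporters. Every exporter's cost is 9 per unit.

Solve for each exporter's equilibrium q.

A representative exporter's profit is π_i = q_i(170 − Q) − 9q_i, with Q = q_i + Σ_{j≠i} q_j.
First-order condition: 161 − 2q_i − Σ_{j≠i} q_j = 0.
Imposing symmetry (q_j = q for all j) turns Σ_{j≠i} q_j into 2q, so 161 = 4q and q = 40.25.

40.25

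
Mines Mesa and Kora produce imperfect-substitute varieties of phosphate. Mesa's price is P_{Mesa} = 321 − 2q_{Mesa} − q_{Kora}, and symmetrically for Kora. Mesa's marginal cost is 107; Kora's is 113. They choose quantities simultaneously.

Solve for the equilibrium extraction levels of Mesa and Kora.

Mine Mesa's profit: π = q_{Mesa}(321 − 2q_{Mesa} − q_{Kora}) − 107q_{Mesa}.
∂π/∂q_{Mesa} = 214 − 4q_{Mesa} − q_{Kora} = 0 ⇒ q_{Mesa} = 53.5 − 0.25q_{Kora}.
Similarly q_{Kora} = 52 − 0.25q_{Mesa}.
Substituting the second reaction function into the first: q_{Mesa} = 53.5 − 0.25(52 − 0.25q_{Mesa}), which gives 0.9375q_{Mesa} = 40.5 ⇒ q_{Mesa} = 43.2.
Then q_{Kora} = 52 − 0.25·43.2 = 41.2.

43.2, 41.2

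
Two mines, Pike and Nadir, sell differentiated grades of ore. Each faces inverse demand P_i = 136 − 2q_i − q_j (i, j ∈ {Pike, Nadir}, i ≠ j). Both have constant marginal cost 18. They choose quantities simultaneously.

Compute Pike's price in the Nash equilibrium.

Mine Pike's profit: π = q_{Pike}(136 − 2q_{Pike} − q_{Nadir}) − 18q_{Pike}.
∂π/∂q_{Pike} = 118 − 4q_{Pike} − q_{Nadir} = 0 ⇒ q_{Pike} = 29.5 − 0.25q_{Nadir}.
The game is symmetric, so in equilibrium q_{Nadir} = q_{Pike}: the reaction function gives 1.25q_{Pike} = 29.5, hence q_{Pike} = 23.6.
P_{Pike} = 136 − 2·23.6 − 23.6 = 65.2.

65.2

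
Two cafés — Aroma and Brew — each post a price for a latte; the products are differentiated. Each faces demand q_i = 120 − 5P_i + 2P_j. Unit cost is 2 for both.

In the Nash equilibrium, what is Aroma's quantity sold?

71.25

Aroma's profit: π = (P_{Aroma} − 2)(120 − 5P_{Aroma} + 2P_{Brew}).
∂π/∂P_{Aroma} = 130 − 10P_{Aroma} + 2P_{Brew} = 0 ⇒ P_{Aroma} = 13 + 0.2P_{Brew}.
By symmetry P_{Brew} = P_{Aroma}; substituting into the reaction function, 0.8P_{Aroma} = 13 and P_{Aroma} = 16.25.
q_{Aroma} = 120 − 5·16.25 + 2·16.25 = 71.25.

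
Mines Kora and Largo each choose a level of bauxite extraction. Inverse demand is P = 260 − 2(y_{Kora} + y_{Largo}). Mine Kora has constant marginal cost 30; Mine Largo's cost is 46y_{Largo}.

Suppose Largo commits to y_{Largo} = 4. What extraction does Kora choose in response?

55.5

Mine Kora's profit: π = y_{Kora}(260 − 2(y_{Kora} + y_{Largo})) − 30y_{Kora}.
∂π/∂y_{Kora} = 230 − 4y_{Kora} − 2y_{Largo} = 0, so y_{Kora} = 57.5 − 0.5y_{Largo}.
At y_{Largo} = 4: y_{Kora} = 57.5 − 0.5·4 = 55.5.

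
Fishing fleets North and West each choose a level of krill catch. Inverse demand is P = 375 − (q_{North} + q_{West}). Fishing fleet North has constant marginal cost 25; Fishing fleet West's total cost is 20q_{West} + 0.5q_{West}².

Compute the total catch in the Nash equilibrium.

Fishing fleet North's profit: π = q_{North}(375 − (q_{North} + q_{West})) − 25q_{North}.
∂π/∂q_{North} = 350 − 2q_{North} − q_{West} = 0, so q_{North} = 175 − 0.5q_{West}.
For West: ∂π/∂q_{West} = 355 − 3q_{West} − q_{North} = 0 ⇒ q_{West} = 355/3 − (1/3)q_{North}.
Substituting the second reaction function into the first: q_{North} = 175 − 0.5(355/3 − (1/3)q_{North}), which gives (5/6)q_{North} = 695/6 ⇒ q_{North} = 139.
Then q_{West} = 355/3 − (1/3)·139 = 72.
Total catch: 139 + 72 = 211.

211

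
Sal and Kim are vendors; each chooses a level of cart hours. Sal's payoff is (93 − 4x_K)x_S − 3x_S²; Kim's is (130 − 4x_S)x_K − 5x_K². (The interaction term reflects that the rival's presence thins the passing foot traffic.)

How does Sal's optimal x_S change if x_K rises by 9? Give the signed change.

-6

Expanding Sal's payoff: 93x_S − 4x_Kx_S − 3x_S².
∂π/∂x_S = 93 − 4x_K − 6x_S = 0, so x_S = 15.5 − (2/3)x_K.
The reaction-function slope is −2/3, so a 9-unit rise in x_K moves x_S by −2/3 × 9 = −6. Sal's best response falls — the actions are strategic substitutes.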